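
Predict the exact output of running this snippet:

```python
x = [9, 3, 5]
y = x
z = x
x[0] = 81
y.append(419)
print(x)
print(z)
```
[81, 3, 5, 419]
[81, 3, 5, 419]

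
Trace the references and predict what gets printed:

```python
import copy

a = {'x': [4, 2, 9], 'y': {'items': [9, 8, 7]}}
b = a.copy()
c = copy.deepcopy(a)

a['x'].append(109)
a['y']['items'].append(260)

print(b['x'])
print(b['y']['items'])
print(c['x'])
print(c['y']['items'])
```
[4, 2, 9, 109]
[9, 8, 7, 260]
[4, 2, 9]
[9, 8, 7]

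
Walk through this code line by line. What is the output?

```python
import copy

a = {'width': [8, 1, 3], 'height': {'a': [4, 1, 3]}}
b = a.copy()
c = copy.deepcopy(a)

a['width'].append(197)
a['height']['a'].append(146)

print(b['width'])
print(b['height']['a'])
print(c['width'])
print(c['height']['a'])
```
[8, 1, 3, 197]
[4, 1, 3, 146]
[8, 1, 3]
[4, 1, 3]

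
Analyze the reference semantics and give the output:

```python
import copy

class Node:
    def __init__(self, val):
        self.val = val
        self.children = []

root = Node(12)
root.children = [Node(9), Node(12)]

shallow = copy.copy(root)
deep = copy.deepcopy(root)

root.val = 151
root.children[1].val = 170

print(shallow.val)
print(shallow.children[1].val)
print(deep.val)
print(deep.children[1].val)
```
12
170
12
12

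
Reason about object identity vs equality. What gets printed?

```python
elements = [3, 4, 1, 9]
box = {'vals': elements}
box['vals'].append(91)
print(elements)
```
[3, 4, 1, 9, 91]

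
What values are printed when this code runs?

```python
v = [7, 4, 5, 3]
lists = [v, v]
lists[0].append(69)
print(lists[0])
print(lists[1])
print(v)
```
[7, 4, 5, 3, 69]
[7, 4, 5, 3, 69]
[7, 4, 5, 3, 69]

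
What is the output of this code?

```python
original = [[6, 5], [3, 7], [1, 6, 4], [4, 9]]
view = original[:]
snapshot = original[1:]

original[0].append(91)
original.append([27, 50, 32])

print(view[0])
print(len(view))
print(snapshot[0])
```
[6, 5, 91]
4
[3, 7]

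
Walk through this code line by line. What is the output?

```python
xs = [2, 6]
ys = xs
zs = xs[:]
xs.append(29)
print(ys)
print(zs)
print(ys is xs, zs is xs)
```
[2, 6, 29]
[2, 6]
True False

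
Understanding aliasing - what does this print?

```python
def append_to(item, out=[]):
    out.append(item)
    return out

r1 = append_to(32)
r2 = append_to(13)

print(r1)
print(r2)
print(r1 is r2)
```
[32, 13]
[32, 13]
True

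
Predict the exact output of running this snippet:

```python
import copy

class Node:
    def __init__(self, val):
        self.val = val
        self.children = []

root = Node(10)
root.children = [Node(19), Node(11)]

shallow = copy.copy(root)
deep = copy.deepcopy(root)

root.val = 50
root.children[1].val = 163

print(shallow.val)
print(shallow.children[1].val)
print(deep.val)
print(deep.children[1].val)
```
10
163
10
11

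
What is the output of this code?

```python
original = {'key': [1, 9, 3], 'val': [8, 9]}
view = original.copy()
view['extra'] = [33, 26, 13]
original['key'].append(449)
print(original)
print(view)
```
{'key': [1, 9, 3, 449], 'val': [8, 9]}
{'key': [1, 9, 3, 449], 'val': [8, 9], 'extra': [33, 26, 13]}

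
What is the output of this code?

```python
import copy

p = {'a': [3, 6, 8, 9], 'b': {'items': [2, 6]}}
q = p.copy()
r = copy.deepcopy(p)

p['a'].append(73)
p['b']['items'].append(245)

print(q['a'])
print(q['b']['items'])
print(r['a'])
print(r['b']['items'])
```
[3, 6, 8, 9, 73]
[2, 6, 245]
[3, 6, 8, 9]
[2, 6]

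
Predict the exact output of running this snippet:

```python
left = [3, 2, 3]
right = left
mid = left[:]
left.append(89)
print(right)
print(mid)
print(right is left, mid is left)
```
[3, 2, 3, 89]
[3, 2, 3]
True False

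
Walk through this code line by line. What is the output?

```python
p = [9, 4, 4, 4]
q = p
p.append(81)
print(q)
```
[9, 4, 4, 4, 81]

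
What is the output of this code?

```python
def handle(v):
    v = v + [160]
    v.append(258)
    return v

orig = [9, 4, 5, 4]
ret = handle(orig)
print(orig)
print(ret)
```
[9, 4, 5, 4]
[9, 4, 5, 4, 160, 258]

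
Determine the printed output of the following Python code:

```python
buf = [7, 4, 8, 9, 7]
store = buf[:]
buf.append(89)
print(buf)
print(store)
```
[7, 4, 8, 9, 7, 89]
[7, 4, 8, 9, 7]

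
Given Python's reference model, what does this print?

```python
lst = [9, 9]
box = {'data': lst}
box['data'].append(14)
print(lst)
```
[9, 9, 14]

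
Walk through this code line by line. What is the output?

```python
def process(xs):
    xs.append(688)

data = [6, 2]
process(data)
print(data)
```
[6, 2, 688]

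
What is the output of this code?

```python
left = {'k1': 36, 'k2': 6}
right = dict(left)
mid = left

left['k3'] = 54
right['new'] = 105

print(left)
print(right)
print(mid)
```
{'k1': 36, 'k2': 6, 'k3': 54}
{'k1': 36, 'k2': 6, 'new': 105}
{'k1': 36, 'k2': 6, 'k3': 54}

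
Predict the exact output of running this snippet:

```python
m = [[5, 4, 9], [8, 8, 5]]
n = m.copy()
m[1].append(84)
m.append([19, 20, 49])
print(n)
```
[[5, 4, 9], [8, 8, 5, 84]]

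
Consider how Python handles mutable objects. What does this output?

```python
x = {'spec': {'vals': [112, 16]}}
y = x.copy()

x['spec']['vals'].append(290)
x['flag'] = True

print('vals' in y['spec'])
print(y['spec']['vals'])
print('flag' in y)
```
True
[112, 16, 290]
False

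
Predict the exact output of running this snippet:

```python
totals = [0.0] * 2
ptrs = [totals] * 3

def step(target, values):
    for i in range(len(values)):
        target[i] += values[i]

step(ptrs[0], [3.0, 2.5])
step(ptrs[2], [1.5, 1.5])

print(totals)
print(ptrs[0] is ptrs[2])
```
[4.5, 4.0]
True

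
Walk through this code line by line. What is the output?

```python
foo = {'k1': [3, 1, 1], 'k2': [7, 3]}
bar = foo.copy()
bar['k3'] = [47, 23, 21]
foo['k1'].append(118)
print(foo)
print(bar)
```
{'k1': [3, 1, 1, 118], 'k2': [7, 3]}
{'k1': [3, 1, 1, 118], 'k2': [7, 3], 'k3': [47, 23, 21]}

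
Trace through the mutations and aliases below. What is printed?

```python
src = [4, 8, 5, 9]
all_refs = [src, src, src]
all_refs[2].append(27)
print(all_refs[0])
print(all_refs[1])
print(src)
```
[4, 8, 5, 9, 27]
[4, 8, 5, 9, 27]
[4, 8, 5, 9, 27]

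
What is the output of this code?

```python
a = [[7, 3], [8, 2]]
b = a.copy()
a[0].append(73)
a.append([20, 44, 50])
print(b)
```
[[7, 3, 73], [8, 2]]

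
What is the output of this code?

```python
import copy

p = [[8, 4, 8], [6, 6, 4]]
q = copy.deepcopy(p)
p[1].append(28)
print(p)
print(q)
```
[[8, 4, 8], [6, 6, 4, 28]]
[[8, 4, 8], [6, 6, 4]]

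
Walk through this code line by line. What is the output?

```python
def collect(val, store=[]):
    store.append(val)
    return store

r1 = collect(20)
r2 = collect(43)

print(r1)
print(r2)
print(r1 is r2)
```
[20, 43]
[20, 43]
True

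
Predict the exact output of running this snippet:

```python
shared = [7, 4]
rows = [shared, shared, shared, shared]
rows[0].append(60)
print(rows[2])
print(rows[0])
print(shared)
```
[7, 4, 60]
[7, 4, 60]
[7, 4, 60]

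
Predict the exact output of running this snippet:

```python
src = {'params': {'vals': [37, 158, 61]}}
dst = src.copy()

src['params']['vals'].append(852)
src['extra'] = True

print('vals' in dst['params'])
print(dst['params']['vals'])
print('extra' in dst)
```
True
[37, 158, 61, 852]
False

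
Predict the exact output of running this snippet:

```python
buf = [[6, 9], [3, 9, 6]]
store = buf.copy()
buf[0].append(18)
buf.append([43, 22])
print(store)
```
[[6, 9, 18], [3, 9, 6]]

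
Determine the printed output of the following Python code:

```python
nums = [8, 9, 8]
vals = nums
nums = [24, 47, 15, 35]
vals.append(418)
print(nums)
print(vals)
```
[24, 47, 15, 35]
[8, 9, 8, 418]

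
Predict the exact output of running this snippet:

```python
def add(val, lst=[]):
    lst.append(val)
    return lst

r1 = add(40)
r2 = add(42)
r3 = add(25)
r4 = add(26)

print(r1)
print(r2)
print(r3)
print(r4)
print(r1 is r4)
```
[40, 42, 25, 26]
[40, 42, 25, 26]
[40, 42, 25, 26]
[40, 42, 25, 26]
True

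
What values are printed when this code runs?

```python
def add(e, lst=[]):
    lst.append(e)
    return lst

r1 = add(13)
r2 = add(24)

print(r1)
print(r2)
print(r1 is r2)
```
[13, 24]
[13, 24]
True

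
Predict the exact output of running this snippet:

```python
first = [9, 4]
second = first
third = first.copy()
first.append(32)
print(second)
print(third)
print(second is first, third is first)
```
[9, 4, 32]
[9, 4]
True False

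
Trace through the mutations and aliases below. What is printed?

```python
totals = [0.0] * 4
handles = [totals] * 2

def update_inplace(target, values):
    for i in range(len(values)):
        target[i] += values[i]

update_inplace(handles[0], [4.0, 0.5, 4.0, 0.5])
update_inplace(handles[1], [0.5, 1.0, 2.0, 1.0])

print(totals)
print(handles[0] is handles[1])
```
[4.5, 1.5, 6.0, 1.5]
True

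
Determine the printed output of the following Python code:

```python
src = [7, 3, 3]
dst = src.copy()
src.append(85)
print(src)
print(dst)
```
[7, 3, 3, 85]
[7, 3, 3]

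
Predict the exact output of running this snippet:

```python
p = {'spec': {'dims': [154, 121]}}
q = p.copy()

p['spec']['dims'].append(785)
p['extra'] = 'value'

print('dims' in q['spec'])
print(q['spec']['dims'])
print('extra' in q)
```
True
[154, 121, 785]
False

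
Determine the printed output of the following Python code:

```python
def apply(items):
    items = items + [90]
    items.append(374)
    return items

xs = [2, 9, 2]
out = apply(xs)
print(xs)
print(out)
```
[2, 9, 2]
[2, 9, 2, 90, 374]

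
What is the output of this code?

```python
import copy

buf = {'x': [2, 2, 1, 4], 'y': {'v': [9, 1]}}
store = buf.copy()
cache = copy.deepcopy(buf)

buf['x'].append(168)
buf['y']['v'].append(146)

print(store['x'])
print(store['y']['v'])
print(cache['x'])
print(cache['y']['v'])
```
[2, 2, 1, 4, 168]
[9, 1, 146]
[2, 2, 1, 4]
[9, 1]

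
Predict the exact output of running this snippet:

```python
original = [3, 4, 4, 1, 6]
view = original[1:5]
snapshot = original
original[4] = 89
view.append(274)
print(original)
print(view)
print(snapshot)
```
[3, 4, 4, 1, 89]
[4, 4, 1, 6, 274]
[3, 4, 4, 1, 89]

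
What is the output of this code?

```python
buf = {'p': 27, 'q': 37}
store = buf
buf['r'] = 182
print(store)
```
{'p': 27, 'q': 37, 'r': 182}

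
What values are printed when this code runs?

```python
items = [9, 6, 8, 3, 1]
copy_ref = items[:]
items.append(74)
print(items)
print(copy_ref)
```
[9, 6, 8, 3, 1, 74]
[9, 6, 8, 3, 1]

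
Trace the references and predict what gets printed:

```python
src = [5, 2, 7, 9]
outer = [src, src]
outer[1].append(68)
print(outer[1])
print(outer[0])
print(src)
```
[5, 2, 7, 9, 68]
[5, 2, 7, 9, 68]
[5, 2, 7, 9, 68]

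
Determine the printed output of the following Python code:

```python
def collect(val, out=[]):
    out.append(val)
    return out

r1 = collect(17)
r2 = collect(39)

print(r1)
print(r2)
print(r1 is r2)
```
[17, 39]
[17, 39]
True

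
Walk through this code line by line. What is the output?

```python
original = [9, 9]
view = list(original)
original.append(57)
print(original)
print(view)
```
[9, 9, 57]
[9, 9]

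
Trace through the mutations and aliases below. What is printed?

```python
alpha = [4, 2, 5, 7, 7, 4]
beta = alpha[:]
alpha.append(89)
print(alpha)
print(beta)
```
[4, 2, 5, 7, 7, 4, 89]
[4, 2, 5, 7, 7, 4]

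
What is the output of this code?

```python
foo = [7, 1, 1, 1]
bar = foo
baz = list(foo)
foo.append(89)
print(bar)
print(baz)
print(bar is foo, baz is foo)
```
[7, 1, 1, 1, 89]
[7, 1, 1, 1]
True False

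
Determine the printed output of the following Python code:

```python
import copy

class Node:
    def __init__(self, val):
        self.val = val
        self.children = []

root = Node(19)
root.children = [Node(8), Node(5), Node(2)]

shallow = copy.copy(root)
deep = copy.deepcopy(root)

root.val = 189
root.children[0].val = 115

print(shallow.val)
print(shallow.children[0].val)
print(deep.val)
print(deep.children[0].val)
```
19
115
19
8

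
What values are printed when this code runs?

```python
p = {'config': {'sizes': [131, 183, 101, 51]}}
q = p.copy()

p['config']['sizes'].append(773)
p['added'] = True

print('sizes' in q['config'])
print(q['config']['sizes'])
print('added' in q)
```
True
[131, 183, 101, 51, 773]
False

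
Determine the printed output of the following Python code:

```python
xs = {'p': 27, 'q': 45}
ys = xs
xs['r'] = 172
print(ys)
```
{'p': 27, 'q': 45, 'r': 172}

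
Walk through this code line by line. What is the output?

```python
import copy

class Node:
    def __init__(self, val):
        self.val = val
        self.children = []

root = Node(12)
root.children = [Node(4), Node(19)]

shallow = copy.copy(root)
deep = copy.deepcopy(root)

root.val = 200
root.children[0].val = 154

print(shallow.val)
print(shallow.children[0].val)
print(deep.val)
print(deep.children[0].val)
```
12
154
12
4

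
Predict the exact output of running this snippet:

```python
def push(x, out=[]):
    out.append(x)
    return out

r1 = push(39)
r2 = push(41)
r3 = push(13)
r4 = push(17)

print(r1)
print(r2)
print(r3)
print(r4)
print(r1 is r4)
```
[39, 41, 13, 17]
[39, 41, 13, 17]
[39, 41, 13, 17]
[39, 41, 13, 17]
True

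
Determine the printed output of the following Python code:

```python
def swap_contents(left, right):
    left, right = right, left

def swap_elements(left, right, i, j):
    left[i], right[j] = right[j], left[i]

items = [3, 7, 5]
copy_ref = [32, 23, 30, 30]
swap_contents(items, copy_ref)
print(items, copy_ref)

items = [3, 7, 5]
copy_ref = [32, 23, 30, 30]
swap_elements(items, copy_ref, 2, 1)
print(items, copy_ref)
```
[3, 7, 5] [32, 23, 30, 30]
[3, 7, 23] [32, 5, 30, 30]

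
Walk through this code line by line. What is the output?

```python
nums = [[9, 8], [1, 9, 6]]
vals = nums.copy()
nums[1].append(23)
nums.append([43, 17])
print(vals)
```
[[9, 8], [1, 9, 6, 23]]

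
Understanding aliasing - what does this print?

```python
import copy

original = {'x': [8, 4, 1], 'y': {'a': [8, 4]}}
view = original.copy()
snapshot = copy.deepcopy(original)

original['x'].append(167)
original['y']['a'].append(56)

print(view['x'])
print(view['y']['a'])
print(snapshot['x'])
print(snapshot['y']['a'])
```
[8, 4, 1, 167]
[8, 4, 56]
[8, 4, 1]
[8, 4]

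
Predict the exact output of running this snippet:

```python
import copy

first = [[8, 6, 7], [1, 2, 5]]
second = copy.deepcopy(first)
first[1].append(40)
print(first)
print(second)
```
[[8, 6, 7], [1, 2, 5, 40]]
[[8, 6, 7], [1, 2, 5]]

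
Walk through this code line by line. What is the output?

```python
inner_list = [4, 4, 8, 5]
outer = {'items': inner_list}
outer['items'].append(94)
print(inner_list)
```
[4, 4, 8, 5, 94]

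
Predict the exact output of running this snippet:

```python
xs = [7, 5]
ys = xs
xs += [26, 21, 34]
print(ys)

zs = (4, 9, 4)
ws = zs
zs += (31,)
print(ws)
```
[7, 5, 26, 21, 34]
(4, 9, 4)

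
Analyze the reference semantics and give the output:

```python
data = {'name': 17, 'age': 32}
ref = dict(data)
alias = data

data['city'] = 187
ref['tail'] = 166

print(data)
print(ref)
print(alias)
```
{'name': 17, 'age': 32, 'city': 187}
{'name': 17, 'age': 32, 'tail': 166}
{'name': 17, 'age': 32, 'city': 187}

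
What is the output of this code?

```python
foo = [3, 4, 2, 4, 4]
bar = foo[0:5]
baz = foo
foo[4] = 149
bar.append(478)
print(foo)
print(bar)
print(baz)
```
[3, 4, 2, 4, 149]
[3, 4, 2, 4, 4, 478]
[3, 4, 2, 4, 149]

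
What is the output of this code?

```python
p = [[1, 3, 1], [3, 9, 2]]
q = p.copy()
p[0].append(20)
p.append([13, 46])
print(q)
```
[[1, 3, 1, 20], [3, 9, 2]]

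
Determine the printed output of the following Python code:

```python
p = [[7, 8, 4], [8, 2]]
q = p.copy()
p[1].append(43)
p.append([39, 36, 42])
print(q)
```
[[7, 8, 4], [8, 2, 43]]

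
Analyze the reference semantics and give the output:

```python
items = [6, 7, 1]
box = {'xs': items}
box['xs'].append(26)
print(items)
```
[6, 7, 1, 26]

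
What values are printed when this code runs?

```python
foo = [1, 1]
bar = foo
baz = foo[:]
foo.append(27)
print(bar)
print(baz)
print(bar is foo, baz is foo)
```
[1, 1, 27]
[1, 1]
True False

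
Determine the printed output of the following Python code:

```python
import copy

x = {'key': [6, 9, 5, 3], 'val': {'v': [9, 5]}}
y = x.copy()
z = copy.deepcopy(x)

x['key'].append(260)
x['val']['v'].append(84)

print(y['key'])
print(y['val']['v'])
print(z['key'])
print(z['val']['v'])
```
[6, 9, 5, 3, 260]
[9, 5, 84]
[6, 9, 5, 3]
[9, 5]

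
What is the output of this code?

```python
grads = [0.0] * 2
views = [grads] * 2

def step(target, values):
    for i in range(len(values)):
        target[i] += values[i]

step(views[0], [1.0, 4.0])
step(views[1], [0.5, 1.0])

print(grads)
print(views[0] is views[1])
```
[1.5, 5.0]
True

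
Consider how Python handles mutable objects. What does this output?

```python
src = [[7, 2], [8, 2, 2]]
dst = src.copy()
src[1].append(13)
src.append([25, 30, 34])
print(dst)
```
[[7, 2], [8, 2, 2, 13]]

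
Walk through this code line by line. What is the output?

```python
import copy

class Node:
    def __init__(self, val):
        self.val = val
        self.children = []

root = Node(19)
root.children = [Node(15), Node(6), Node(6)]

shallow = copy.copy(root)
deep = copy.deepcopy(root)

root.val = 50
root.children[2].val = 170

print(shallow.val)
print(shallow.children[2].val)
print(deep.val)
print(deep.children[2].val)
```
19
170
19
6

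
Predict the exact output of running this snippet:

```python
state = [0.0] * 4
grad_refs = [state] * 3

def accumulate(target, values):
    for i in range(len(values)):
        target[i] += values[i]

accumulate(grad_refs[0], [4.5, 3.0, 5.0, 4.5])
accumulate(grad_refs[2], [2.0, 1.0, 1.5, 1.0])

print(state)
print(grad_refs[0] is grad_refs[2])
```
[6.5, 4.0, 6.5, 5.5]
True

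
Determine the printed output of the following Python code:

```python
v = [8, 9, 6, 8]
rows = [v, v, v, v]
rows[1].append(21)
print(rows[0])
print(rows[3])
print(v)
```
[8, 9, 6, 8, 21]
[8, 9, 6, 8, 21]
[8, 9, 6, 8, 21]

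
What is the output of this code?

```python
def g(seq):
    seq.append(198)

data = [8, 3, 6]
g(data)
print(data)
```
[8, 3, 6, 198]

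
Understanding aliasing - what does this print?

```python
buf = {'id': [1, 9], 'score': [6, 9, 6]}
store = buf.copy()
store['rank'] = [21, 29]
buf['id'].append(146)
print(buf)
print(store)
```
{'id': [1, 9, 146], 'score': [6, 9, 6]}
{'id': [1, 9, 146], 'score': [6, 9, 6], 'rank': [21, 29]}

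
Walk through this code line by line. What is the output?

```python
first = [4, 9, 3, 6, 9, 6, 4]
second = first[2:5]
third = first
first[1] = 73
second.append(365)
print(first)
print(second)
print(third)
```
[4, 73, 3, 6, 9, 6, 4]
[3, 6, 9, 365]
[4, 73, 3, 6, 9, 6, 4]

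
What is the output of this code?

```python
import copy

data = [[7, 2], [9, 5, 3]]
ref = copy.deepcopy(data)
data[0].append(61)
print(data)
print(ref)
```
[[7, 2, 61], [9, 5, 3]]
[[7, 2], [9, 5, 3]]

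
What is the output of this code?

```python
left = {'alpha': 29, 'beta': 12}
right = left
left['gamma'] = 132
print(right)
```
{'alpha': 29, 'beta': 12, 'gamma': 132}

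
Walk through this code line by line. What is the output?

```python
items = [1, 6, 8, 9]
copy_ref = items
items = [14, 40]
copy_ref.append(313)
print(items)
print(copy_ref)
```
[14, 40]
[1, 6, 8, 9, 313]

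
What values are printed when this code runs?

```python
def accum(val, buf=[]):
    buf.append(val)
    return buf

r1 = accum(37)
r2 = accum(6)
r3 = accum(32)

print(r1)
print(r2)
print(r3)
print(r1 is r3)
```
[37, 6, 32]
[37, 6, 32]
[37, 6, 32]
True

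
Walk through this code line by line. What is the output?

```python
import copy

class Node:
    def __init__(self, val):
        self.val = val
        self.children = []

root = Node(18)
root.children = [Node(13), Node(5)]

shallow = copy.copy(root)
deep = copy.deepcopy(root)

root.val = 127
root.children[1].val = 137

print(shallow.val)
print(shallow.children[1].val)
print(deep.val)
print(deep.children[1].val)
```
18
137
18
5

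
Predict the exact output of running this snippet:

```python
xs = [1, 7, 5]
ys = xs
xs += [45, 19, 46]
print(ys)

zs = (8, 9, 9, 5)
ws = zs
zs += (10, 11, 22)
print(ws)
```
[1, 7, 5, 45, 19, 46]
(8, 9, 9, 5)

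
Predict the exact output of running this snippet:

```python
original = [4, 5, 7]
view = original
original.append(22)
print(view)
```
[4, 5, 7, 22]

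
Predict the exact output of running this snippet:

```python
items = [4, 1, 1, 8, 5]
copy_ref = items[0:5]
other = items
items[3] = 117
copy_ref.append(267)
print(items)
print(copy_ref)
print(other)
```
[4, 1, 1, 117, 5]
[4, 1, 1, 8, 5, 267]
[4, 1, 1, 117, 5]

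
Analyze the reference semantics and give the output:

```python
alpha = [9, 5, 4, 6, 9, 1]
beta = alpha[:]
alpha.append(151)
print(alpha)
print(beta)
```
[9, 5, 4, 6, 9, 1, 151]
[9, 5, 4, 6, 9, 1]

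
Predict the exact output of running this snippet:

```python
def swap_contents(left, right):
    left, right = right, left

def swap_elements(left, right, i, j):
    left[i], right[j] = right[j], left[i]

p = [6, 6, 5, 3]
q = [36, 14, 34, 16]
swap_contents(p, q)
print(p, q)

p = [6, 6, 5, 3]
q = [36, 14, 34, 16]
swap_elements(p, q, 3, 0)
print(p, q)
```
[6, 6, 5, 3] [36, 14, 34, 16]
[6, 6, 5, 36] [3, 14, 34, 16]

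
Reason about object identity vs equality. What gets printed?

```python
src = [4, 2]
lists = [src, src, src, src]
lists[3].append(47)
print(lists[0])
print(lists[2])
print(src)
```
[4, 2, 47]
[4, 2, 47]
[4, 2, 47]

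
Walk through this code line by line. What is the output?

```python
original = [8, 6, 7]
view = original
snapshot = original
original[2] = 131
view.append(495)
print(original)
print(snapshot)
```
[8, 6, 131, 495]
[8, 6, 131, 495]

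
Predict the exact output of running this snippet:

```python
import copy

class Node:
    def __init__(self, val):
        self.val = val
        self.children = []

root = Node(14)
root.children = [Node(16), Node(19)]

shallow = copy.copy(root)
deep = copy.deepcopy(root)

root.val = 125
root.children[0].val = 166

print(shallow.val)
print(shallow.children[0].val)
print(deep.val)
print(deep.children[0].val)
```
14
166
14
16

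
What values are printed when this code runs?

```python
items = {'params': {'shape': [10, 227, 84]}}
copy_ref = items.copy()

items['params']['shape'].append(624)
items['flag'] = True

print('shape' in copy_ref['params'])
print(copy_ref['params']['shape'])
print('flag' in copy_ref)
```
True
[10, 227, 84, 624]
False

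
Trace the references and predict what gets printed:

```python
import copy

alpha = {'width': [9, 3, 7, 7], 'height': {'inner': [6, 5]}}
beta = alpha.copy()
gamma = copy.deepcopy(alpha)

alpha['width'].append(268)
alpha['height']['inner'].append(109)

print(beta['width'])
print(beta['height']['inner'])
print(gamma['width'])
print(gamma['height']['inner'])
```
[9, 3, 7, 7, 268]
[6, 5, 109]
[9, 3, 7, 7]
[6, 5]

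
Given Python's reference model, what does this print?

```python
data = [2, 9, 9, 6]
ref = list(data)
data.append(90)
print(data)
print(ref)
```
[2, 9, 9, 6, 90]
[2, 9, 9, 6]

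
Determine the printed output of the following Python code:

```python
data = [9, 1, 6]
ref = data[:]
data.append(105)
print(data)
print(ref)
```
[9, 1, 6, 105]
[9, 1, 6]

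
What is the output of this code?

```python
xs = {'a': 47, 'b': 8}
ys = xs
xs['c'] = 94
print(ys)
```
{'a': 47, 'b': 8, 'c': 94}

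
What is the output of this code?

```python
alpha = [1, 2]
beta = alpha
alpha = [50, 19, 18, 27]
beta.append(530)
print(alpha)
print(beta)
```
[50, 19, 18, 27]
[1, 2, 530]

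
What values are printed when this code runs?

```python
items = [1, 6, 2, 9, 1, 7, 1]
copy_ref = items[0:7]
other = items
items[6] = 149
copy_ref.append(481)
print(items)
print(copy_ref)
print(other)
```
[1, 6, 2, 9, 1, 7, 149]
[1, 6, 2, 9, 1, 7, 1, 481]
[1, 6, 2, 9, 1, 7, 149]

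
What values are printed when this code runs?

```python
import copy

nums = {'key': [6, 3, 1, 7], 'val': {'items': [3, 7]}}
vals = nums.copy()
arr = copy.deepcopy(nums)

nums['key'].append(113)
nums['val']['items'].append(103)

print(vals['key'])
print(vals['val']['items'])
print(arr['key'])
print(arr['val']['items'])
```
[6, 3, 1, 7, 113]
[3, 7, 103]
[6, 3, 1, 7]
[3, 7]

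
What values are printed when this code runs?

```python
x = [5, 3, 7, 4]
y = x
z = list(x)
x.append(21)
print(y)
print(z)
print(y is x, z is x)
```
[5, 3, 7, 4, 21]
[5, 3, 7, 4]
True False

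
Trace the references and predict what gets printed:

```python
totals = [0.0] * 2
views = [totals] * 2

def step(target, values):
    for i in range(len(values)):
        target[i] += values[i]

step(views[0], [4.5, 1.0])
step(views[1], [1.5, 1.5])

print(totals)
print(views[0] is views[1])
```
[6.0, 2.5]
True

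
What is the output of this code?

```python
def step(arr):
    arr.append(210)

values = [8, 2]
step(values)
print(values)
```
[8, 2, 210]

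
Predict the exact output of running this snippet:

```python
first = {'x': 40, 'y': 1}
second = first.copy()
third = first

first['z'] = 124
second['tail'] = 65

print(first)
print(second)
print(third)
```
{'x': 40, 'y': 1, 'z': 124}
{'x': 40, 'y': 1, 'tail': 65}
{'x': 40, 'y': 1, 'z': 124}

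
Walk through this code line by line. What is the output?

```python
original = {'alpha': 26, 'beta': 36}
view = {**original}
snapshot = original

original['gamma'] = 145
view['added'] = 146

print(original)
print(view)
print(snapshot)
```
{'alpha': 26, 'beta': 36, 'gamma': 145}
{'alpha': 26, 'beta': 36, 'added': 146}
{'alpha': 26, 'beta': 36, 'gamma': 145}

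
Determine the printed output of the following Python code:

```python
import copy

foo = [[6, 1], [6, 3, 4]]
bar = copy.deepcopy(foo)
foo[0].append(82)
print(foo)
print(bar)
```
[[6, 1, 82], [6, 3, 4]]
[[6, 1], [6, 3, 4]]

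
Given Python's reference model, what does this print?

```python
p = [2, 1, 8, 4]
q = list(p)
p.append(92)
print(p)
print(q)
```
[2, 1, 8, 4, 92]
[2, 1, 8, 4]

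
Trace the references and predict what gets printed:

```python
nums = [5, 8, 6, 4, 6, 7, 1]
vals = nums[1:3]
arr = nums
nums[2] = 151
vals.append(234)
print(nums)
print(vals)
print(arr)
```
[5, 8, 151, 4, 6, 7, 1]
[8, 6, 234]
[5, 8, 151, 4, 6, 7, 1]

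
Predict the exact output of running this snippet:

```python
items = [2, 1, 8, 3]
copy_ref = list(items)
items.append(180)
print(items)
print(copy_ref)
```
[2, 1, 8, 3, 180]
[2, 1, 8, 3]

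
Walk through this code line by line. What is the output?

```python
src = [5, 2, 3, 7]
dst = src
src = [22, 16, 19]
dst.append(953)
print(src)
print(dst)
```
[22, 16, 19]
[5, 2, 3, 7, 953]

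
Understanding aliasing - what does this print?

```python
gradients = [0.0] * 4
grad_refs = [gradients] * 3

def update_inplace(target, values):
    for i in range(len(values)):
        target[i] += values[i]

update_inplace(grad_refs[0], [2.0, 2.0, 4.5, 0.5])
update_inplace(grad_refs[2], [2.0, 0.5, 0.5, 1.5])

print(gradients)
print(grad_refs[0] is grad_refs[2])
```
[4.0, 2.5, 5.0, 2.0]
True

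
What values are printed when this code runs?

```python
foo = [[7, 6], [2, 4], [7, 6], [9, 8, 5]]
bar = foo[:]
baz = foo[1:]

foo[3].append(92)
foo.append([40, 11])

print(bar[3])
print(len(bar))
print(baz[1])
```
[9, 8, 5, 92]
4
[7, 6]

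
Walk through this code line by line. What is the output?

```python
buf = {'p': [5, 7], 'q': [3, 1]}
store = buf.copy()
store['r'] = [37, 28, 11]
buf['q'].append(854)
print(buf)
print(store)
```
{'p': [5, 7], 'q': [3, 1, 854]}
{'p': [5, 7], 'q': [3, 1, 854], 'r': [37, 28, 11]}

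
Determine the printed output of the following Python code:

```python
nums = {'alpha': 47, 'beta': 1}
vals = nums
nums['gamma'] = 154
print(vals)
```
{'alpha': 47, 'beta': 1, 'gamma': 154}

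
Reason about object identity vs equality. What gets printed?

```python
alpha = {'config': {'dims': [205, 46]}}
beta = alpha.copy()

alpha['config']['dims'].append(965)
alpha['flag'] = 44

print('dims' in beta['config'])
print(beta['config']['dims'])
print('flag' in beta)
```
True
[205, 46, 965]
False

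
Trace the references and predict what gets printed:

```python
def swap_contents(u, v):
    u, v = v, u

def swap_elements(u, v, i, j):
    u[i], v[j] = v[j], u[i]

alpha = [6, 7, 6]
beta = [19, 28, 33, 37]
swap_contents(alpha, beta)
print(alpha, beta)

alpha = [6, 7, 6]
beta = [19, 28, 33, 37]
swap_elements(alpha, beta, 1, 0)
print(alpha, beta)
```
[6, 7, 6] [19, 28, 33, 37]
[6, 19, 6] [7, 28, 33, 37]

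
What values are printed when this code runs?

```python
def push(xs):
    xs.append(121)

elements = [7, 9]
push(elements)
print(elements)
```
[7, 9, 121]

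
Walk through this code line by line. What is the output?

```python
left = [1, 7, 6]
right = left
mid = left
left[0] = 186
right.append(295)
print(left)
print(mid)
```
[186, 7, 6, 295]
[186, 7, 6, 295]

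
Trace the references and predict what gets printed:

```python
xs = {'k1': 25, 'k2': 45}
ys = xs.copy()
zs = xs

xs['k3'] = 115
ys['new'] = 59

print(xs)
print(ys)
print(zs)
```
{'k1': 25, 'k2': 45, 'k3': 115}
{'k1': 25, 'k2': 45, 'new': 59}
{'k1': 25, 'k2': 45, 'k3': 115}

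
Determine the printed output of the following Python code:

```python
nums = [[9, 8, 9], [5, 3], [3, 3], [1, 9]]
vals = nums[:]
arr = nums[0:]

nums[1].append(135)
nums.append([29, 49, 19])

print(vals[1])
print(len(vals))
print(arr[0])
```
[5, 3, 135]
4
[9, 8, 9]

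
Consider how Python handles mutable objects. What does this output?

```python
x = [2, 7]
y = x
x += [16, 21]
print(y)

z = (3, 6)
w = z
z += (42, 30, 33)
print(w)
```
[2, 7, 16, 21]
(3, 6)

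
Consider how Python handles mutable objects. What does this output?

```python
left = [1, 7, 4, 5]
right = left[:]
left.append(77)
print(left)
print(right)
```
[1, 7, 4, 5, 77]
[1, 7, 4, 5]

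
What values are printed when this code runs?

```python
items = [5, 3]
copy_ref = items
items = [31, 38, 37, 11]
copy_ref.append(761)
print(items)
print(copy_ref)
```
[31, 38, 37, 11]
[5, 3, 761]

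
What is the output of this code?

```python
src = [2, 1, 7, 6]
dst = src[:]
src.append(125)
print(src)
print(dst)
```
[2, 1, 7, 6, 125]
[2, 1, 7, 6]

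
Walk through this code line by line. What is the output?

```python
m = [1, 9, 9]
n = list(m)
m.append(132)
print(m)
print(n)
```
[1, 9, 9, 132]
[1, 9, 9]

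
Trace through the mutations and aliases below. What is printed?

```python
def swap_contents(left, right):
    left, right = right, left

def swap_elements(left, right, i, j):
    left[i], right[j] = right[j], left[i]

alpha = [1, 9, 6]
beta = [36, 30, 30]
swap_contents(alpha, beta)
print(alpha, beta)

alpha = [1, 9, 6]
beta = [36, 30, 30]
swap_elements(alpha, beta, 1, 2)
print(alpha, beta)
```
[1, 9, 6] [36, 30, 30]
[1, 30, 6] [36, 30, 9]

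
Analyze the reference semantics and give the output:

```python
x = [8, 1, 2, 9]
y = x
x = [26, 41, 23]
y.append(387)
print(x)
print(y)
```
[26, 41, 23]
[8, 1, 2, 9, 387]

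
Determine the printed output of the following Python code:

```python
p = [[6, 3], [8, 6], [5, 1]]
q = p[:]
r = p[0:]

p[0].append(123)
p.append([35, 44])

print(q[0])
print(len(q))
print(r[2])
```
[6, 3, 123]
3
[5, 1]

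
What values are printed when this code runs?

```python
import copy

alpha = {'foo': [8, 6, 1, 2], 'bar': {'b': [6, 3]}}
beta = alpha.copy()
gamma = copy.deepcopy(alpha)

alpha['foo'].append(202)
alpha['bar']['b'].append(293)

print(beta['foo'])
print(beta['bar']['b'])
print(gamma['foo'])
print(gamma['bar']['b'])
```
[8, 6, 1, 2, 202]
[6, 3, 293]
[8, 6, 1, 2]
[6, 3]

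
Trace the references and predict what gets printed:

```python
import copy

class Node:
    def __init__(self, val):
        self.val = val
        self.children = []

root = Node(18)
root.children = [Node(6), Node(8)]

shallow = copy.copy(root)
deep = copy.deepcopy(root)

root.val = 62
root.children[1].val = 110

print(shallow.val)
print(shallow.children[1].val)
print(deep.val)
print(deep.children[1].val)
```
18
110
18
8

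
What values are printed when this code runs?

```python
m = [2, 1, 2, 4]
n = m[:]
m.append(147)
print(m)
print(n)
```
[2, 1, 2, 4, 147]
[2, 1, 2, 4]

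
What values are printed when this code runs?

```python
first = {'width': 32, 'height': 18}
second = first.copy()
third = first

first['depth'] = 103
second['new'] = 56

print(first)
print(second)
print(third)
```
{'width': 32, 'height': 18, 'depth': 103}
{'width': 32, 'height': 18, 'new': 56}
{'width': 32, 'height': 18, 'depth': 103}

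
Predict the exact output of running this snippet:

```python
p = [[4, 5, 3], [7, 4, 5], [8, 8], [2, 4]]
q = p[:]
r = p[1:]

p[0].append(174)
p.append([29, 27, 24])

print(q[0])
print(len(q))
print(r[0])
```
[4, 5, 3, 174]
4
[7, 4, 5]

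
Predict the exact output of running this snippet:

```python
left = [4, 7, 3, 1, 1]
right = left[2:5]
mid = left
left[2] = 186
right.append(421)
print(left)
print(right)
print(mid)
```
[4, 7, 186, 1, 1]
[3, 1, 1, 421]
[4, 7, 186, 1, 1]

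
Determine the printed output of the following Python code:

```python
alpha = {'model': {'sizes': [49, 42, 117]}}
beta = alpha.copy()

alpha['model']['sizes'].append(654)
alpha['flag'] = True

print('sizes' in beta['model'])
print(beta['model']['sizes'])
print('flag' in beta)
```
True
[49, 42, 117, 654]
False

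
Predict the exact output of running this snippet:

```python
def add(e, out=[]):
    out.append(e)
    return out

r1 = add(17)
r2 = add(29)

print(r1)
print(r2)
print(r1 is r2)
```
[17, 29]
[17, 29]
True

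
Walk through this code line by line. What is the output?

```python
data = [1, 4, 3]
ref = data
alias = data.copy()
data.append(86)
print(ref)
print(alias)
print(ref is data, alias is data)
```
[1, 4, 3, 86]
[1, 4, 3]
True False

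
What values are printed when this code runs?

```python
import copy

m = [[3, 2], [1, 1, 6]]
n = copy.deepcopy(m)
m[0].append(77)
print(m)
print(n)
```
[[3, 2, 77], [1, 1, 6]]
[[3, 2], [1, 1, 6]]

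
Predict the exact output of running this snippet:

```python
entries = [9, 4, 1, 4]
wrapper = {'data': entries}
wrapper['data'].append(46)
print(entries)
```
[9, 4, 1, 4, 46]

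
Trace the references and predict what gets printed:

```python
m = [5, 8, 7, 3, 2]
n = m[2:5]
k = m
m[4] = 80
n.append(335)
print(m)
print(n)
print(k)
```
[5, 8, 7, 3, 80]
[7, 3, 2, 335]
[5, 8, 7, 3, 80]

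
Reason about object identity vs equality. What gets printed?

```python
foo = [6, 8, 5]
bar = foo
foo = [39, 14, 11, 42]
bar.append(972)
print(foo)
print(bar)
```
[39, 14, 11, 42]
[6, 8, 5, 972]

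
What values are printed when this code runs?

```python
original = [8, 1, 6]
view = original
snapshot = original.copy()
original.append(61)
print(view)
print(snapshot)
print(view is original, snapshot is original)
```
[8, 1, 6, 61]
[8, 1, 6]
True False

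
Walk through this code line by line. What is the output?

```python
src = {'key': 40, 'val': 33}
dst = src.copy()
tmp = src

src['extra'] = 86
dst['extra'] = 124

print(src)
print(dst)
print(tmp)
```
{'key': 40, 'val': 33, 'extra': 86}
{'key': 40, 'val': 33, 'extra': 124}
{'key': 40, 'val': 33, 'extra': 86}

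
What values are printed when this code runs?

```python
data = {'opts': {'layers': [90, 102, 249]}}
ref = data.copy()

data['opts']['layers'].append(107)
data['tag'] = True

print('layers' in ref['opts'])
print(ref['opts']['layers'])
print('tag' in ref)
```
True
[90, 102, 249, 107]
False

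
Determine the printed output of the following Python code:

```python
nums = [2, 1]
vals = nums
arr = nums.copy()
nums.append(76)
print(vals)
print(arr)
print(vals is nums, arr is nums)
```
[2, 1, 76]
[2, 1]
True False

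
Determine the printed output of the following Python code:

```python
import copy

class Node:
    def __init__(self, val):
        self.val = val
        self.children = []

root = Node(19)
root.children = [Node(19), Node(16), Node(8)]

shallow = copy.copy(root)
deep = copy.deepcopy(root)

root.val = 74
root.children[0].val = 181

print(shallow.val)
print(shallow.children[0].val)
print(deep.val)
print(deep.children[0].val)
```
19
181
19
19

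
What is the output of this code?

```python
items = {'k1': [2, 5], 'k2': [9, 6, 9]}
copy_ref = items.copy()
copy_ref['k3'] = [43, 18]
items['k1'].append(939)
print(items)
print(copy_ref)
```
{'k1': [2, 5, 939], 'k2': [9, 6, 9]}
{'k1': [2, 5, 939], 'k2': [9, 6, 9], 'k3': [43, 18]}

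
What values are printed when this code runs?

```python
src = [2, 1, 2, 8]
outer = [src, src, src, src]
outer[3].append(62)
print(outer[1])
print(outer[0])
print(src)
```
[2, 1, 2, 8, 62]
[2, 1, 2, 8, 62]
[2, 1, 2, 8, 62]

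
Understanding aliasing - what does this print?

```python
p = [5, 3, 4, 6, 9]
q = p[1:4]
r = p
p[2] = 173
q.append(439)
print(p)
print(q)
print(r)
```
[5, 3, 173, 6, 9]
[3, 4, 6, 439]
[5, 3, 173, 6, 9]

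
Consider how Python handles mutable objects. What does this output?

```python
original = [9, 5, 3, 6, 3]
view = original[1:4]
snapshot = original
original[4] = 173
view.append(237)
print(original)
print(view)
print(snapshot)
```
[9, 5, 3, 6, 173]
[5, 3, 6, 237]
[9, 5, 3, 6, 173]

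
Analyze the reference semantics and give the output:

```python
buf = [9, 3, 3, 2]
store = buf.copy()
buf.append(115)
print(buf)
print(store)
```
[9, 3, 3, 2, 115]
[9, 3, 3, 2]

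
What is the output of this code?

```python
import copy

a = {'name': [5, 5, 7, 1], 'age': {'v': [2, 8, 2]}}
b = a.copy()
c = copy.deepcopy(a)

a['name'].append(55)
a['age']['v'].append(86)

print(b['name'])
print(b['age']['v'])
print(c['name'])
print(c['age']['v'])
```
[5, 5, 7, 1, 55]
[2, 8, 2, 86]
[5, 5, 7, 1]
[2, 8, 2]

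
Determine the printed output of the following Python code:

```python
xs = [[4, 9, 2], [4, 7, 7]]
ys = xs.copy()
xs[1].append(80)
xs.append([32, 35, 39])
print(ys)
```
[[4, 9, 2], [4, 7, 7, 80]]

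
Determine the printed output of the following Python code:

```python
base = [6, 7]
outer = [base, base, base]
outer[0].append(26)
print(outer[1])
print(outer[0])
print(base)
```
[6, 7, 26]
[6, 7, 26]
[6, 7, 26]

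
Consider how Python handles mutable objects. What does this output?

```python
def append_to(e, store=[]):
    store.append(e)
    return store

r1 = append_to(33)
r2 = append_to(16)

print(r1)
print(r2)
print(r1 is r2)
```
[33, 16]
[33, 16]
True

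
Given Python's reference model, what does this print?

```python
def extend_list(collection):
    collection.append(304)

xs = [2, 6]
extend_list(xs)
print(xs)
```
[2, 6, 304]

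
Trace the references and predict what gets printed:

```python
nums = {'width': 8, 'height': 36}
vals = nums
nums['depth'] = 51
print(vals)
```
{'width': 8, 'height': 36, 'depth': 51}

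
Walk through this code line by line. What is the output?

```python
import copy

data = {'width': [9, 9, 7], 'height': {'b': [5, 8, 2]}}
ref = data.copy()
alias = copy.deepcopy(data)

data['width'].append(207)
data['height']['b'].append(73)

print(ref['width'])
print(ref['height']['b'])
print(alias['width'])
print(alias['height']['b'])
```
[9, 9, 7, 207]
[5, 8, 2, 73]
[9, 9, 7]
[5, 8, 2]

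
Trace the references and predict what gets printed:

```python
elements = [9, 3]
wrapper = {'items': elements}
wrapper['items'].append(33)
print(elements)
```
[9, 3, 33]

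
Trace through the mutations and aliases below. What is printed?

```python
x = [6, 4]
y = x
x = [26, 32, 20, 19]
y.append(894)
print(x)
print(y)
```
[26, 32, 20, 19]
[6, 4, 894]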